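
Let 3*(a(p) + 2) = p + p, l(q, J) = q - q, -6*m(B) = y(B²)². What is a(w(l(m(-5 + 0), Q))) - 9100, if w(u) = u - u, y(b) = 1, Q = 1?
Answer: -9102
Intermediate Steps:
m(B) = -⅙ (m(B) = -⅙*1² = -⅙*1 = -⅙)
l(q, J) = 0
w(u) = 0
a(p) = -2 + 2*p/3 (a(p) = -2 + (p + p)/3 = -2 + (2*p)/3 = -2 + 2*p/3)
a(w(l(m(-5 + 0), Q))) - 9100 = (-2 + (⅔)*0) - 9100 = (-2 + 0) - 9100 = -2 - 9100 = -9102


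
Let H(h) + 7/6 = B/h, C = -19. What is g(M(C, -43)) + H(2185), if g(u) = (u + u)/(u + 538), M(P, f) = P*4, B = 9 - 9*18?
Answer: -1580521/1009470 ≈ -1.5657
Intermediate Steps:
B = -153 (B = 9 - 162 = -153)
M(P, f) = 4*P
g(u) = 2*u/(538 + u) (g(u) = (2*u)/(538 + u) = 2*u/(538 + u))
H(h) = -7/6 - 153/h
g(M(C, -43)) + H(2185) = 2*(4*(-19))/(538 + 4*(-19)) + (-7/6 - 153/2185) = 2*(-76)/(538 - 76) + (-7/6 - 153*1/2185) = 2*(-76)/462 + (-7/6 - 153/2185) = 2*(-76)*(1/462) - 16213/13110 = -76/231 - 16213/13110 = -1580521/1009470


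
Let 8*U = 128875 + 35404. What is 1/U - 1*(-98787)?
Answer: 16228629581/164279 ≈ 98787.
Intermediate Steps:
U = 164279/8 (U = (128875 + 35404)/8 = (1/8)*164279 = 164279/8 ≈ 20535.)
1/U - 1*(-98787) = 1/(164279/8) - 1*(-98787) = 8/164279 + 98787 = 16228629581/164279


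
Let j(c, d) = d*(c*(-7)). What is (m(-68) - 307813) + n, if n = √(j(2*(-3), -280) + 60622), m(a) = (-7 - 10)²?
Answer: -307524 + √48862 ≈ -3.0730e+5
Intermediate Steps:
m(a) = 289 (m(a) = (-17)² = 289)
j(c, d) = -7*c*d (j(c, d) = d*(-7*c) = -7*c*d)
n = √48862 (n = √(-7*2*(-3)*(-280) + 60622) = √(-7*(-6)*(-280) + 60622) = √(-11760 + 60622) = √48862 ≈ 221.05)
(m(-68) - 307813) + n = (289 - 307813) + √48862 = -307524 + √48862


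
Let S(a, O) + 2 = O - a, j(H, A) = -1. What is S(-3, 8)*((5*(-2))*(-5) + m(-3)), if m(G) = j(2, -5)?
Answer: 441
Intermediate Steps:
S(a, O) = -2 + O - a (S(a, O) = -2 + (O - a) = -2 + O - a)
m(G) = -1
S(-3, 8)*((5*(-2))*(-5) + m(-3)) = (-2 + 8 - 1*(-3))*((5*(-2))*(-5) - 1) = (-2 + 8 + 3)*(-10*(-5) - 1) = 9*(50 - 1) = 9*49 = 441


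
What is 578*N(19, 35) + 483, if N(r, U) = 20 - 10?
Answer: 6263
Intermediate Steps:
N(r, U) = 10
578*N(19, 35) + 483 = 578*10 + 483 = 5780 + 483 = 6263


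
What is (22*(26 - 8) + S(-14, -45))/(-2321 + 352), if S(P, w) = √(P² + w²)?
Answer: -36/179 - √2221/1969 ≈ -0.22505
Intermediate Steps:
(22*(26 - 8) + S(-14, -45))/(-2321 + 352) = (22*(26 - 8) + √((-14)² + (-45)²))/(-2321 + 352) = (22*18 + √(196 + 2025))/(-1969) = (396 + √2221)*(-1/1969) = -36/179 - √2221/1969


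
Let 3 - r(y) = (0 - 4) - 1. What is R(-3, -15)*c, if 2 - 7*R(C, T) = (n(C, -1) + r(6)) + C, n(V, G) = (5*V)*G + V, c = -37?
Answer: 555/7 ≈ 79.286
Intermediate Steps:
r(y) = 8 (r(y) = 3 - ((0 - 4) - 1) = 3 - (-4 - 1) = 3 - 1*(-5) = 3 + 5 = 8)
n(V, G) = V + 5*G*V (n(V, G) = 5*G*V + V = V + 5*G*V)
R(C, T) = -6/7 + 3*C/7 (R(C, T) = 2/7 - ((C*(1 + 5*(-1)) + 8) + C)/7 = 2/7 - ((C*(1 - 5) + 8) + C)/7 = 2/7 - ((C*(-4) + 8) + C)/7 = 2/7 - ((-4*C + 8) + C)/7 = 2/7 - ((8 - 4*C) + C)/7 = 2/7 - (8 - 3*C)/7 = 2/7 + (-8/7 + 3*C/7) = -6/7 + 3*C/7)
R(-3, -15)*c = (-6/7 + (3/7)*(-3))*(-37) = (-6/7 - 9/7)*(-37) = -15/7*(-37) = 555/7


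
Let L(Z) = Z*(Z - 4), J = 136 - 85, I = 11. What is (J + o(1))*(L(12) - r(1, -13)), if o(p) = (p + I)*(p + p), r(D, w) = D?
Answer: 7125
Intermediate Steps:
o(p) = 2*p*(11 + p) (o(p) = (p + 11)*(p + p) = (11 + p)*(2*p) = 2*p*(11 + p))
J = 51
L(Z) = Z*(-4 + Z)
(J + o(1))*(L(12) - r(1, -13)) = (51 + 2*1*(11 + 1))*(12*(-4 + 12) - 1*1) = (51 + 2*1*12)*(12*8 - 1) = (51 + 24)*(96 - 1) = 75*95 = 7125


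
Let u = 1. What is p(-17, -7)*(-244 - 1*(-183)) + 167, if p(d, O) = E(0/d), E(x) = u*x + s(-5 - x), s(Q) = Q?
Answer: 472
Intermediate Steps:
E(x) = -5 (E(x) = 1*x + (-5 - x) = x + (-5 - x) = -5)
p(d, O) = -5
p(-17, -7)*(-244 - 1*(-183)) + 167 = -5*(-244 - 1*(-183)) + 167 = -5*(-244 + 183) + 167 = -5*(-61) + 167 = 305 + 167 = 472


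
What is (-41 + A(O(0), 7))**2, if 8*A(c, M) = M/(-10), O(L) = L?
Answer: 10804369/6400 ≈ 1688.2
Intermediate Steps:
A(c, M) = -M/80 (A(c, M) = (M/(-10))/8 = (M*(-1/10))/8 = (-M/10)/8 = -M/80)
(-41 + A(O(0), 7))**2 = (-41 - 1/80*7)**2 = (-41 - 7/80)**2 = (-3287/80)**2 = 10804369/6400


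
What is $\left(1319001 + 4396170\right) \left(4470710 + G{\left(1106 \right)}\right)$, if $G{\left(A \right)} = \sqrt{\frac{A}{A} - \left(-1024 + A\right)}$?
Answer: $25550872141410 + 51436539 i \approx 2.5551 \cdot 10^{13} + 5.1437 \cdot 10^{7} i$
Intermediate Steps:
$G{\left(A \right)} = \sqrt{1025 - A}$ ($G{\left(A \right)} = \sqrt{1 - \left(-1024 + A\right)} = \sqrt{1025 - A}$)
$\left(1319001 + 4396170\right) \left(4470710 + G{\left(1106 \right)}\right) = \left(1319001 + 4396170\right) \left(4470710 + \sqrt{1025 - 1106}\right) = 5715171 \left(4470710 + \sqrt{1025 - 1106}\right) = 5715171 \left(4470710 + \sqrt{-81}\right) = 5715171 \left(4470710 + 9 i\right) = 25550872141410 + 51436539 i$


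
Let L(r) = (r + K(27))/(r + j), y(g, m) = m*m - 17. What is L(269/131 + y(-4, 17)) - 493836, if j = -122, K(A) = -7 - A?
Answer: -9836687837/19919 ≈ -4.9383e+5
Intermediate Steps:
y(g, m) = -17 + m² (y(g, m) = m² - 17 = -17 + m²)
L(r) = (-34 + r)/(-122 + r) (L(r) = (r + (-7 - 1*27))/(r - 122) = (r + (-7 - 27))/(-122 + r) = (r - 34)/(-122 + r) = (-34 + r)/(-122 + r))
L(269/131 + y(-4, 17)) - 493836 = (-34 + (269/131 + (-17 + 17²)))/(-122 + (269/131 + (-17 + 17²))) - 493836 = (-34 + (269*(1/131) + (-17 + 289)))/(-122 + (269*(1/131) + (-17 + 289))) - 493836 = (-34 + (269/131 + 272))/(-122 + (269/131 + 272)) - 493836 = (-34 + 35901/131)/(-122 + 35901/131) - 493836 = (31447/131)/(19919/131) - 493836 = (131/19919)*(31447/131) - 493836 = 31447/19919 - 493836 = -9836687837/19919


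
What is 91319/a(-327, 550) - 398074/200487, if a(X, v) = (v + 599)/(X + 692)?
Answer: 2227354007273/76786521 ≈ 29007.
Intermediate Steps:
a(X, v) = (599 + v)/(692 + X)
91319/a(-327, 550) - 398074/200487 = 91319/(((599 + 550)/(692 - 327))) - 398074/200487 = 91319/((1149/365)) - 398074*1/200487 = 91319/(((1/365)*1149)) - 398074/200487 = 91319/(1149/365) - 398074/200487 = 91319*(365/1149) - 398074/200487 = 33331435/1149 - 398074/200487 = 2227354007273/76786521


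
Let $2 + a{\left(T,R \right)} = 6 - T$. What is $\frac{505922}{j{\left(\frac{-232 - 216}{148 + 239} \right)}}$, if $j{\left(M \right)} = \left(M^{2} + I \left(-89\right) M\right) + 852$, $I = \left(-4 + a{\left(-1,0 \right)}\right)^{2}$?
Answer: $\frac{37885716009}{71617178} \approx 529.0$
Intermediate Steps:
$a{\left(T,R \right)} = 4 - T$ ($a{\left(T,R \right)} = -2 - \left(-6 + T\right) = 4 - T$)
$I = 1$ ($I = \left(-4 + \left(4 - -1\right)\right)^{2} = \left(-4 + \left(4 + 1\right)\right)^{2} = \left(-4 + 5\right)^{2} = 1^{2} = 1$)
$j{\left(M \right)} = 852 + M^{2} - 89 M$ ($j{\left(M \right)} = \left(M^{2} + 1 \left(-89\right) M\right) + 852 = \left(M^{2} - 89 M\right) + 852 = 852 + M^{2} - 89 M$)
$\frac{505922}{j{\left(\frac{-232 - 216}{148 + 239} \right)}} = \frac{505922}{852 + \left(\frac{-232 - 216}{148 + 239}\right)^{2} - 89 \frac{-232 - 216}{148 + 239}} = \frac{505922}{852 + \left(- \frac{448}{387}\right)^{2} - 89 \left(- \frac{448}{387}\right)} = \frac{505922}{852 + \left(\left(-448\right) \frac{1}{387}\right)^{2} - 89 \left(\left(-448\right) \frac{1}{387}\right)} = \frac{505922}{852 + \left(- \frac{448}{387}\right)^{2} - - \frac{39872}{387}} = \frac{505922}{852 + \frac{200704}{149769} + \frac{39872}{387}} = \frac{505922}{\frac{143234356}{149769}} = 505922 \cdot \frac{149769}{143234356} = \frac{37885716009}{71617178}$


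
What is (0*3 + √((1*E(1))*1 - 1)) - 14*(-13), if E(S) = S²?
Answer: 182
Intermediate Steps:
(0*3 + √((1*E(1))*1 - 1)) - 14*(-13) = (0*3 + √((1*1²)*1 - 1)) - 14*(-13) = (0 + √((1*1)*1 - 1)) + 182 = (0 + √(1*1 - 1)) + 182 = (0 + √(1 - 1)) + 182 = (0 + √0) + 182 = (0 + 0) + 182 = 0 + 182 = 182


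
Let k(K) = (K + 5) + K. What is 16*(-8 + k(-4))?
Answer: -176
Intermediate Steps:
k(K) = 5 + 2*K (k(K) = (5 + K) + K = 5 + 2*K)
16*(-8 + k(-4)) = 16*(-8 + (5 + 2*(-4))) = 16*(-8 + (5 - 8)) = 16*(-8 - 3) = 16*(-11) = -176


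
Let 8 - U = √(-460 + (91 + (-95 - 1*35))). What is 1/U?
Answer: 8/563 + I*√499/563 ≈ 0.01421 + 0.039677*I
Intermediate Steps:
U = 8 - I*√499 (U = 8 - √(-460 + (91 + (-95 - 1*35))) = 8 - √(-460 + (91 + (-95 - 35))) = 8 - √(-460 + (91 - 130)) = 8 - √(-460 - 39) = 8 - √(-499) = 8 - I*√499 ≈ 8.0 - 22.338*I)
1/U = 1/(8 - I*√499)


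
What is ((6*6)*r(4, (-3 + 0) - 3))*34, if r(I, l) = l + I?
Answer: -2448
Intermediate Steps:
r(I, l) = I + l
((6*6)*r(4, (-3 + 0) - 3))*34 = ((6*6)*(4 + ((-3 + 0) - 3)))*34 = (36*(4 + (-3 - 3)))*34 = (36*(4 - 6))*34 = (36*(-2))*34 = -72*34 = -2448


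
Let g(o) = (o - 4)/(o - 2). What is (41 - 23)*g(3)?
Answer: -18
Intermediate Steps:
g(o) = (-4 + o)/(-2 + o)
(41 - 23)*g(3) = (41 - 23)*((-4 + 3)/(-2 + 3)) = 18*(-1/1) = 18*(1*(-1)) = 18*(-1) = -18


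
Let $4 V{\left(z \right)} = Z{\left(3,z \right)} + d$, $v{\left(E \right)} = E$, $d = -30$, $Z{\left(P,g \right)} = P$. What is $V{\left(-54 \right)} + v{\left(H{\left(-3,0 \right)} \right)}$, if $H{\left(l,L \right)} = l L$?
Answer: $- \frac{27}{4} \approx -6.75$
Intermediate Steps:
$H{\left(l,L \right)} = L l$
$V{\left(z \right)} = - \frac{27}{4}$ ($V{\left(z \right)} = \frac{3 - 30}{4} = \frac{1}{4} \left(-27\right) = - \frac{27}{4}$)
$V{\left(-54 \right)} + v{\left(H{\left(-3,0 \right)} \right)} = - \frac{27}{4} + 0 \left(-3\right) = - \frac{27}{4} + 0 = - \frac{27}{4}$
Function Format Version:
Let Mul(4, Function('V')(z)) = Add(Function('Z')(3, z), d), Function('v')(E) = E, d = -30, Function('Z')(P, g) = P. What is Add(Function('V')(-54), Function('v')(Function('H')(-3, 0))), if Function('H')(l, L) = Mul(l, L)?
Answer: Rational(-27, 4) ≈ -6.7500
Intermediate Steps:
Function('H')(l, L) = Mul(L, l)
Function('V')(z) = Rational(-27, 4) (Function('V')(z) = Mul(Rational(1, 4), Add(3, -30)) = Mul(Rational(1, 4), -27) = Rational(-27, 4))
Add(Function('V')(-54), Function('v')(Function('H')(-3, 0))) = Add(Rational(-27, 4), Mul(0, -3)) = Add(Rational(-27, 4), 0) = Rational(-27, 4)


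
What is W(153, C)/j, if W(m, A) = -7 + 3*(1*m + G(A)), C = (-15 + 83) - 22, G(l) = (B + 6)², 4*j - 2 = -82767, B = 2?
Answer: -2576/82765 ≈ -0.031124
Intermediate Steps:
j = -82765/4 (j = ½ + (¼)*(-82767) = ½ - 82767/4 = -82765/4 ≈ -20691.)
G(l) = 64 (G(l) = (2 + 6)² = 8² = 64)
C = 46 (C = 68 - 22 = 46)
W(m, A) = 185 + 3*m (W(m, A) = -7 + 3*(1*m + 64) = -7 + 3*(m + 64) = -7 + 3*(64 + m) = -7 + (192 + 3*m) = 185 + 3*m)
W(153, C)/j = (185 + 3*153)/(-82765/4) = (185 + 459)*(-4/82765) = 644*(-4/82765) = -2576/82765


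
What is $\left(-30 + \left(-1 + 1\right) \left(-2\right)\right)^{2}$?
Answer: $900$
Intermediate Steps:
$\left(-30 + \left(-1 + 1\right) \left(-2\right)\right)^{2} = \left(-30 + 0 \left(-2\right)\right)^{2} = \left(-30 + 0\right)^{2} = \left(-30\right)^{2} = 900$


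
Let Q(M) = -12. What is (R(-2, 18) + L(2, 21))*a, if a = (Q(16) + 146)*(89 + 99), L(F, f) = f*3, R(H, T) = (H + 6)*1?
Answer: 1687864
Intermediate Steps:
R(H, T) = 6 + H (R(H, T) = (6 + H)*1 = 6 + H)
L(F, f) = 3*f
a = 25192 (a = (-12 + 146)*(89 + 99) = 134*188 = 25192)
(R(-2, 18) + L(2, 21))*a = ((6 - 2) + 3*21)*25192 = (4 + 63)*25192 = 67*25192 = 1687864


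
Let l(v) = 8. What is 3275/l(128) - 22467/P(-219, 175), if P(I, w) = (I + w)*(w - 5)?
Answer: 385574/935 ≈ 412.38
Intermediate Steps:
P(I, w) = (-5 + w)*(I + w) (P(I, w) = (I + w)*(-5 + w) = (-5 + w)*(I + w))
3275/l(128) - 22467/P(-219, 175) = 3275/8 - 22467/(175² - 5*(-219) - 5*175 - 219*175) = 3275*(⅛) - 22467/(30625 + 1095 - 875 - 38325) = 3275/8 - 22467/(-7480) = 3275/8 - 22467*(-1/7480) = 3275/8 + 22467/7480 = 385574/935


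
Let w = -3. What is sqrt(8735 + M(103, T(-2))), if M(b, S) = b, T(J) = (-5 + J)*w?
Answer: 3*sqrt(982) ≈ 94.011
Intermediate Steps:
T(J) = 15 - 3*J (T(J) = (-5 + J)*(-3) = 15 - 3*J)
sqrt(8735 + M(103, T(-2))) = sqrt(8735 + 103) = sqrt(8838) = 3*sqrt(982)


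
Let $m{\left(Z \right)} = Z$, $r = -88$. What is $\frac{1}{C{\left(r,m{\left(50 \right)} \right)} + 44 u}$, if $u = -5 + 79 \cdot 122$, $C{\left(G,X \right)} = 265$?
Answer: $\frac{1}{424117} \approx 2.3578 \cdot 10^{-6}$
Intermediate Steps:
$u = 9633$ ($u = -5 + 9638 = 9633$)
$\frac{1}{C{\left(r,m{\left(50 \right)} \right)} + 44 u} = \frac{1}{265 + 44 \cdot 9633} = \frac{1}{265 + 423852} = \frac{1}{424117}$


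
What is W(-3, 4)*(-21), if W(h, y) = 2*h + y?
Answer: 42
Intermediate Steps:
W(h, y) = y + 2*h
W(-3, 4)*(-21) = (4 + 2*(-3))*(-21) = (4 - 6)*(-21) = -2*(-21) = 42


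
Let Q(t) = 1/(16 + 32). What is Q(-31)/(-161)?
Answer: -1/7728 ≈ -0.00012940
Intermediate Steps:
Q(t) = 1/48
Q(-31)/(-161) = (1/48)/(-161) = (1/48)*(-1/161) = -1/7728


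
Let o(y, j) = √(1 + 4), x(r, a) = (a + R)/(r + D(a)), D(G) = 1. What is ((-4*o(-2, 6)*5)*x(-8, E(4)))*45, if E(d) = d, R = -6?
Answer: -1800*√5/7 ≈ -574.99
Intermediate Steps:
x(r, a) = (-6 + a)/(1 + r) (x(r, a) = (a - 6)/(r + 1) = (-6 + a)/(1 + r))
o(y, j) = √5
((-4*o(-2, 6)*5)*x(-8, E(4)))*45 = ((-4*√5*5)*((-6 + 4)/(1 - 8)))*45 = ((-20*√5)*(-2/(-7)))*45 = ((-20*√5)*(-⅐*(-2)))*45 = (-20*√5*(2/7))*45 = -40*√5/7*45 = -1800*√5/7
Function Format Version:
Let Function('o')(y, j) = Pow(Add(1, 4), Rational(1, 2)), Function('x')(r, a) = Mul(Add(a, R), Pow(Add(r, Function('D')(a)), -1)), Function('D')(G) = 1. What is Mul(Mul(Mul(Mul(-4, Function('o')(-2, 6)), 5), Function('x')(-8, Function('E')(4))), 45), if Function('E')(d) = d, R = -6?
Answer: Mul(Rational(-1800, 7), Pow(5, Rational(1, 2))) ≈ -574.99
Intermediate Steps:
Function('x')(r, a) = Mul(Pow(Add(1, r), -1), Add(-6, a)) (Function('x')(r, a) = Mul(Add(a, -6), Pow(Add(r, 1), -1)) = Mul(Add(-6, a), Pow(Add(1, r), -1)) = Mul(Pow(Add(1, r), -1), Add(-6, a)))
Function('o')(y, j) = Pow(5, Rational(1, 2))
Mul(Mul(Mul(Mul(-4, Function('o')(-2, 6)), 5), Function('x')(-8, Function('E')(4))), 45) = Mul(Mul(Mul(Mul(-4, Pow(5, Rational(1, 2))), 5), Mul(Pow(Add(1, -8), -1), Add(-6, 4))), 45) = Mul(Mul(Mul(-20, Pow(5, Rational(1, 2))), Mul(Pow(-7, -1), -2)), 45) = Mul(Mul(Mul(-20, Pow(5, Rational(1, 2))), Mul(Rational(-1, 7), -2)), 45) = Mul(Mul(Mul(-20, Pow(5, Rational(1, 2))), Rational(2, 7)), 45) = Mul(Mul(Rational(-40, 7), Pow(5, Rational(1, 2))), 45) = Mul(Rational(-1800, 7), Pow(5, Rational(1, 2)))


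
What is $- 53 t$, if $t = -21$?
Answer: $1113$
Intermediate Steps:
$- 53 t = \left(-53\right) \left(-21\right) = 1113$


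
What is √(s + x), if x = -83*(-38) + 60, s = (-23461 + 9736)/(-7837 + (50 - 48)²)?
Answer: √21922815019/2611 ≈ 56.708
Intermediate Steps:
s = 4575/2611 (s = -13725/(-7837 + 2²) = -13725/(-7837 + 4) = -13725/(-7833) = -13725*(-1/7833) = 4575/2611 ≈ 1.7522)
x = 3214 (x = 3154 + 60 = 3214)
√(s + x) = √(4575/2611 + 3214) = √(8396329/2611) = √21922815019/2611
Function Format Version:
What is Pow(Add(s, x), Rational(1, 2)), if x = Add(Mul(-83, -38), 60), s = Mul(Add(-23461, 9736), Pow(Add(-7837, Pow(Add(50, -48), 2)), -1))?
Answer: Mul(Rational(1, 2611), Pow(21922815019, Rational(1, 2))) ≈ 56.708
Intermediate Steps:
s = Rational(4575, 2611) (s = Mul(-13725, Pow(Add(-7837, Pow(2, 2)), -1)) = Mul(-13725, Pow(Add(-7837, 4), -1)) = Mul(-13725, Pow(-7833, -1)) = Mul(-13725, Rational(-1, 7833)) = Rational(4575, 2611) ≈ 1.7522)
x = 3214 (x = Add(3154, 60) = 3214)
Pow(Add(s, x), Rational(1, 2)) = Pow(Add(Rational(4575, 2611), 3214), Rational(1, 2)) = Pow(Rational(8396329, 2611), Rational(1, 2)) = Mul(Rational(1, 2611), Pow(21922815019, Rational(1, 2)))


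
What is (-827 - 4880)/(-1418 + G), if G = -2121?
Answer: 5707/3539 ≈ 1.6126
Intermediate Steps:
(-827 - 4880)/(-1418 + G) = (-827 - 4880)/(-1418 - 2121) = -5707/(-3539) = -5707*(-1/3539) = 5707/3539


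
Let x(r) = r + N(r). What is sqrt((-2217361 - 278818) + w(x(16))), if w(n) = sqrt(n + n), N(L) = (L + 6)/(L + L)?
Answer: sqrt(-9984716 + sqrt(534))/2 ≈ 1579.9*I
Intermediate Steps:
N(L) = (6 + L)/(2*L) (N(L) = (6 + L)/((2*L)) = (6 + L)*(1/(2*L)) = (6 + L)/(2*L))
x(r) = r + (6 + r)/(2*r)
w(n) = sqrt(2)*sqrt(n) (w(n) = sqrt(2*n) = sqrt(2)*sqrt(n))
sqrt((-2217361 - 278818) + w(x(16))) = sqrt((-2217361 - 278818) + sqrt(2)*sqrt(1/2 + 16 + 3/16)) = sqrt(-2496179 + sqrt(2)*sqrt(1/2 + 16 + 3*(1/16))) = sqrt(-2496179 + sqrt(2)*sqrt(1/2 + 16 + 3/16)) = sqrt(-2496179 + sqrt(2)*sqrt(267/16)) = sqrt(-2496179 + sqrt(2)*(sqrt(267)/4)) = sqrt(-2496179 + sqrt(534)/4)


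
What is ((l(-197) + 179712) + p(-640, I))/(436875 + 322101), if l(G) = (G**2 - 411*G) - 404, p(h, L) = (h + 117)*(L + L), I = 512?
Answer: -59117/189744 ≈ -0.31156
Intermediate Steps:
p(h, L) = 2*L*(117 + h) (p(h, L) = (117 + h)*(2*L) = 2*L*(117 + h))
l(G) = -404 + G**2 - 411*G
((l(-197) + 179712) + p(-640, I))/(436875 + 322101) = (((-404 + (-197)**2 - 411*(-197)) + 179712) + 2*512*(117 - 640))/(436875 + 322101) = (((-404 + 38809 + 80967) + 179712) + 2*512*(-523))/758976 = ((119372 + 179712) - 535552)*(1/758976) = (299084 - 535552)*(1/758976) = -236468*1/758976 = -59117/189744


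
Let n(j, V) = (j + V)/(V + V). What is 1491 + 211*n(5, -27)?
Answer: 42578/27 ≈ 1577.0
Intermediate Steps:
n(j, V) = (V + j)/(2*V) (n(j, V) = (V + j)/((2*V)) = (V + j)*(1/(2*V)) = (V + j)/(2*V))
1491 + 211*n(5, -27) = 1491 + 211*((½)*(-27 + 5)/(-27)) = 1491 + 211*((½)*(-1/27)*(-22)) = 1491 + 211*(11/27) = 1491 + 2321/27 = 42578/27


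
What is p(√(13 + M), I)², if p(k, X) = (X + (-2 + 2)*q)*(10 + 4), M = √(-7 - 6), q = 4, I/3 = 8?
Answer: 112896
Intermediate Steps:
I = 24 (I = 3*8 = 24)
M = I*√13 (M = √(-13) = I*√13 ≈ 3.6056*I)
p(k, X) = 14*X (p(k, X) = (X + (-2 + 2)*4)*(10 + 4) = (X + 0*4)*14 = (X + 0)*14 = X*14 = 14*X)
p(√(13 + M), I)² = (14*24)² = 336² = 112896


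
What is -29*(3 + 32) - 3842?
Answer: -4857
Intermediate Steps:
-29*(3 + 32) - 3842 = -29*35 - 3842 = -1015 - 3842 = -4857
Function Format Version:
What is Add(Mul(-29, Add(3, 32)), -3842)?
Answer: -4857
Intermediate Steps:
Add(Mul(-29, Add(3, 32)), -3842) = Add(Mul(-29, 35), -3842) = Add(-1015, -3842) = -4857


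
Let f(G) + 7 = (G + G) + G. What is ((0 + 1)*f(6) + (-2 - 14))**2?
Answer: 25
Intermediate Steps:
f(G) = -7 + 3*G (f(G) = -7 + ((G + G) + G) = -7 + (2*G + G) = -7 + 3*G)
((0 + 1)*f(6) + (-2 - 14))**2 = ((0 + 1)*(-7 + 3*6) + (-2 - 14))**2 = (1*(-7 + 18) - 16)**2 = (1*11 - 16)**2 = (11 - 16)**2 = (-5)**2 = 25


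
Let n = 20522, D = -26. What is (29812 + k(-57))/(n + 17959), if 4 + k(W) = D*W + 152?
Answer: 31442/38481 ≈ 0.81708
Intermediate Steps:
k(W) = 148 - 26*W (k(W) = -4 + (-26*W + 152) = -4 + (152 - 26*W) = 148 - 26*W)
(29812 + k(-57))/(n + 17959) = (29812 + (148 - 26*(-57)))/(20522 + 17959) = (29812 + (148 + 1482))/38481 = (29812 + 1630)*(1/38481) = 31442*(1/38481) = 31442/38481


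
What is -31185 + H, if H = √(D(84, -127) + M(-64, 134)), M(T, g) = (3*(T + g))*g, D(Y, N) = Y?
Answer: -31017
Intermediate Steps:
M(T, g) = g*(3*T + 3*g) (M(T, g) = (3*T + 3*g)*g = g*(3*T + 3*g))
H = 168 (H = √(84 + 3*134*(-64 + 134)) = √(84 + 3*134*70) = √(84 + 28140) = √28224 = 168)
-31185 + H = -31185 + 168 = -31017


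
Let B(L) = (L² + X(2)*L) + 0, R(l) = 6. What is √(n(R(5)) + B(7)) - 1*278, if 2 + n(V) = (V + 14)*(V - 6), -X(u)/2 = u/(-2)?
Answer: -278 + √61 ≈ -270.19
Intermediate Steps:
X(u) = u (X(u) = -2*u/(-2) = -2*u*(-1)/2 = -(-1)*u = u)
n(V) = -2 + (-6 + V)*(14 + V) (n(V) = -2 + (V + 14)*(V - 6) = -2 + (14 + V)*(-6 + V) = -2 + (-6 + V)*(14 + V))
B(L) = L² + 2*L (B(L) = (L² + 2*L) + 0 = L² + 2*L)
√(n(R(5)) + B(7)) - 1*278 = √((-86 + 6² + 8*6) + 7*(2 + 7)) - 1*278 = √((-86 + 36 + 48) + 7*9) - 278 = √(-2 + 63) - 278 = √61 - 278 = -278 + √61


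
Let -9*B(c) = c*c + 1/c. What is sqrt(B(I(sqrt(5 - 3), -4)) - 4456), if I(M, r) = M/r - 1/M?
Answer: sqrt(-5775138 + 96*sqrt(2))/36 ≈ 66.753*I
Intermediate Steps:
I(M, r) = -1/M + M/r
B(c) = -1/(9*c) - c**2/9 (B(c) = -(c*c + 1/c)/9 = -(c**2 + 1/c)/9 = -(1/c + c**2)/9 = -1/(9*c) - c**2/9)
sqrt(B(I(sqrt(5 - 3), -4)) - 4456) = sqrt((-1 - (-1/(sqrt(5 - 3)) + sqrt(5 - 3)/(-4))**3)/(9*(-1/(sqrt(5 - 3)) + sqrt(5 - 3)/(-4))) - 4456) = sqrt((-1 - (-1/(sqrt(2)) + sqrt(2)*(-1/4))**3)/(9*(-1/(sqrt(2)) + sqrt(2)*(-1/4))) - 4456) = sqrt((-1 - (-sqrt(2)/2 - sqrt(2)/4)**3)/(9*(-sqrt(2)/2 - sqrt(2)/4)) - 4456) = sqrt((-1 - (-3*sqrt(2)/4)**3)/(9*((-3*sqrt(2)/4))) - 4456) = sqrt((-2*sqrt(2)/3)*(-1 - (-27)*sqrt(2)/32)/9 - 4456) = sqrt((-2*sqrt(2)/3)*(-1 + 27*sqrt(2)/32)/9 - 4456) = sqrt(-2*sqrt(2)*(-1 + 27*sqrt(2)/32)/27 - 4456) = sqrt(-4456 - 2*sqrt(2)*(-1 + 27*sqrt(2)/32)/27)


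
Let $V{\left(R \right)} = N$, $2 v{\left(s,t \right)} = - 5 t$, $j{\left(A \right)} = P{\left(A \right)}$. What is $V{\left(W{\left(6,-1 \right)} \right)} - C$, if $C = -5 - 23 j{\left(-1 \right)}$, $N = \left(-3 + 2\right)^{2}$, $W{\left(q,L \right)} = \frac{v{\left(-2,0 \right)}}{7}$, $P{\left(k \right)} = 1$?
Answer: $29$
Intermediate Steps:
$j{\left(A \right)} = 1$
$v{\left(s,t \right)} = - \frac{5 t}{2}$ ($v{\left(s,t \right)} = \frac{\left(-5\right) t}{2} = - \frac{5 t}{2}$)
$W{\left(q,L \right)} = 0$ ($W{\left(q,L \right)} = \frac{\left(- \frac{5}{2}\right) 0}{7} = 0 \cdot \frac{1}{7} = 0$)
$N = 1$ ($N = \left(-1\right)^{2} = 1$)
$V{\left(R \right)} = 1$
$C = -28$ ($C = -5 - 23 = -28$)
$V{\left(W{\left(6,-1 \right)} \right)} - C = 1 - -28 = 1 + 28 = 29$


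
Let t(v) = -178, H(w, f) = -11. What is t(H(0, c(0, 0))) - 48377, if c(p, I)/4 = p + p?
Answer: -48555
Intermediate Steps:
c(p, I) = 8*p (c(p, I) = 4*(p + p) = 4*(2*p) = 8*p)
t(H(0, c(0, 0))) - 48377 = -178 - 48377 = -48555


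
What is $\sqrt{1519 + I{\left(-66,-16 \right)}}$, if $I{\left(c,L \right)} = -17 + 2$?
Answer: $4 \sqrt{94} \approx 38.781$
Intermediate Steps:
$I{\left(c,L \right)} = -15$
$\sqrt{1519 + I{\left(-66,-16 \right)}} = \sqrt{1519 - 15} = \sqrt{1504} = 4 \sqrt{94}$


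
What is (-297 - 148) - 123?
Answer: -568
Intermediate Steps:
(-297 - 148) - 123 = -445 - 123 = -568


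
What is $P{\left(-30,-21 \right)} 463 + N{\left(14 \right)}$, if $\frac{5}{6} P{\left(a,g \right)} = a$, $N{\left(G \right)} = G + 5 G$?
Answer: $-16584$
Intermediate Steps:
$N{\left(G \right)} = 6 G$
$P{\left(a,g \right)} = \frac{6 a}{5}$
$P{\left(-30,-21 \right)} 463 + N{\left(14 \right)} = \frac{6}{5} \left(-30\right) 463 + 6 \cdot 14 = \left(-36\right) 463 + 84 = -16668 + 84 = -16584$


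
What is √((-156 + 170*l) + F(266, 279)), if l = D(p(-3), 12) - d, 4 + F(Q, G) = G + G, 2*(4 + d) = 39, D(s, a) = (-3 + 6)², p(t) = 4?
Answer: I*√707 ≈ 26.589*I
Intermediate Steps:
D(s, a) = 9 (D(s, a) = 3² = 9)
d = 31/2 (d = -4 + (½)*39 = -4 + 39/2 = 31/2 ≈ 15.500)
F(Q, G) = -4 + 2*G (F(Q, G) = -4 + (G + G) = -4 + 2*G)
l = -13/2 (l = 9 - 1*31/2 = 9 - 31/2 = -13/2 ≈ -6.5000)
√((-156 + 170*l) + F(266, 279)) = √((-156 + 170*(-13/2)) + (-4 + 2*279)) = √((-156 - 1105) + (-4 + 558)) = √(-1261 + 554) = √(-707) = I*√707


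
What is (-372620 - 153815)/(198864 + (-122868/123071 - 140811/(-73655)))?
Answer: -4772025095239675/1802669574350361 ≈ -2.6472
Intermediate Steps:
(-372620 - 153815)/(198864 + (-122868/123071 - 140811/(-73655))) = -526435/(198864 + (-122868*1/123071 - 140811*(-1/73655))) = -526435/(198864 + (-122868/123071 + 140811/73655)) = -526435/(198864 + 8279908041/9064794505) = -526435/1802669574350361/9064794505 = -526435*9064794505/1802669574350361 = -4772025095239675/1802669574350361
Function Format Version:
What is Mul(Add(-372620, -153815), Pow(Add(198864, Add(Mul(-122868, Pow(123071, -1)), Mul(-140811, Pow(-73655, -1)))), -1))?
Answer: Rational(-4772025095239675, 1802669574350361) ≈ -2.6472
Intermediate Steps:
Mul(Add(-372620, -153815), Pow(Add(198864, Add(Mul(-122868, Pow(123071, -1)), Mul(-140811, Pow(-73655, -1)))), -1)) = Mul(-526435, Pow(Add(198864, Add(Mul(-122868, Rational(1, 123071)), Mul(-140811, Rational(-1, 73655)))), -1)) = Mul(-526435, Pow(Add(198864, Add(Rational(-122868, 123071), Rational(140811, 73655))), -1)) = Mul(-526435, Pow(Add(198864, Rational(8279908041, 9064794505)), -1)) = Mul(-526435, Pow(Rational(1802669574350361, 9064794505), -1)) = Mul(-526435, Rational(9064794505, 1802669574350361)) = Rational(-4772025095239675, 1802669574350361)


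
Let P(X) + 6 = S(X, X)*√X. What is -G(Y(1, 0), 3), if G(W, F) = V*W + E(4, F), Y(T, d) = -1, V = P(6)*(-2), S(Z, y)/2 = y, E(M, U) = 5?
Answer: 7 - 24*√6 ≈ -51.788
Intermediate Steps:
S(Z, y) = 2*y
P(X) = -6 + 2*X^(3/2) (P(X) = -6 + (2*X)*√X = -6 + 2*X^(3/2))
V = 12 - 24*√6 (V = (-6 + 2*6^(3/2))*(-2) = (-6 + 2*(6*√6))*(-2) = (-6 + 12*√6)*(-2) = 12 - 24*√6 ≈ -46.788)
G(W, F) = 5 + W*(12 - 24*√6) (G(W, F) = (12 - 24*√6)*W + 5 = W*(12 - 24*√6) + 5 = 5 + W*(12 - 24*√6))
-G(Y(1, 0), 3) = -(5 + 12*(-1)*(1 - 2*√6)) = -(5 + (-12 + 24*√6)) = -(-7 + 24*√6) = 7 - 24*√6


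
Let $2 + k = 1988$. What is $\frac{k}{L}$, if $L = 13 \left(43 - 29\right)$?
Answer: $\frac{993}{91} \approx 10.912$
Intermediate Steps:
$L = 182$ ($L = 13 \cdot 14 = 182$)
$k = 1986$ ($k = -2 + 1988 = 1986$)
$\frac{k}{L} = \frac{1986}{182} = 1986 \cdot \frac{1}{182} = \frac{993}{91}$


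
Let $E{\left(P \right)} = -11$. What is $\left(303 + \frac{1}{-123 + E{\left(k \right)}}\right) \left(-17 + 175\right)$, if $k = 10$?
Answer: $\frac{3207479}{67} \approx 47873.0$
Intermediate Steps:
$\left(303 + \frac{1}{-123 + E{\left(k \right)}}\right) \left(-17 + 175\right) = \left(303 + \frac{1}{-123 - 11}\right) \left(-17 + 175\right) = \left(303 + \frac{1}{-134}\right) 158 = \left(303 - \frac{1}{134}\right) 158 = \frac{40601}{134} \cdot 158 = \frac{3207479}{67}$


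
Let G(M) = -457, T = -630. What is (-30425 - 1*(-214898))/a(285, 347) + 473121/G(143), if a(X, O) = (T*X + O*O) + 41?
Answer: -9348585087/9002900 ≈ -1038.4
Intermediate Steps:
a(X, O) = 41 + O² - 630*X (a(X, O) = (-630*X + O*O) + 41 = (-630*X + O²) + 41 = (O² - 630*X) + 41 = 41 + O² - 630*X)
(-30425 - 1*(-214898))/a(285, 347) + 473121/G(143) = (-30425 - 1*(-214898))/(41 + 347² - 630*285) + 473121/(-457) = (-30425 + 214898)/(41 + 120409 - 179550) + 473121*(-1/457) = 184473/(-59100) - 473121/457 = 184473*(-1/59100) - 473121/457 = -61491/19700 - 473121/457 = -9348585087/9002900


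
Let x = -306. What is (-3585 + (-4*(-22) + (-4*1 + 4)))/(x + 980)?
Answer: -3497/674 ≈ -5.1884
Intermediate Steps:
(-3585 + (-4*(-22) + (-4*1 + 4)))/(x + 980) = (-3585 + (-4*(-22) + (-4*1 + 4)))/(-306 + 980) = (-3585 + (88 + (-4 + 4)))/674 = (-3585 + (88 + 0))*(1/674) = (-3585 + 88)*(1/674) = -3497*1/674 = -3497/674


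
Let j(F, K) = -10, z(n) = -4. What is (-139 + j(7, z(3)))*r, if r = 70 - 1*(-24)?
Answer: -14006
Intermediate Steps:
r = 94 (r = 70 + 24 = 94)
(-139 + j(7, z(3)))*r = (-139 - 10)*94 = -149*94 = -14006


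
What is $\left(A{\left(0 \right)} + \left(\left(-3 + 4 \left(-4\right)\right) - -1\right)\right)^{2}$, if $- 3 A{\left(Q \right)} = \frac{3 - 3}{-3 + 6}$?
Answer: $324$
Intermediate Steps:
$A{\left(Q \right)} = 0$ ($A{\left(Q \right)} = - \frac{\left(3 - 3\right) \frac{1}{-3 + 6}}{3} = - \frac{0 \cdot \frac{1}{3}}{3} = \left(- \frac{1}{3}\right) 0 = 0$)
$\left(A{\left(0 \right)} + \left(\left(-3 + 4 \left(-4\right)\right) - -1\right)\right)^{2} = \left(0 + \left(\left(-3 + 4 \left(-4\right)\right) - -1\right)\right)^{2} = \left(0 + \left(\left(-3 - 16\right) + 1\right)\right)^{2} = \left(0 + \left(-19 + 1\right)\right)^{2} = \left(0 - 18\right)^{2} = \left(-18\right)^{2} = 324$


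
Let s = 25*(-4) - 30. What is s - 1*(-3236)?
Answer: 3106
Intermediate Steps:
s = -130 (s = -100 - 30 = -130)
s - 1*(-3236) = -130 - 1*(-3236) = -130 + 3236 = 3106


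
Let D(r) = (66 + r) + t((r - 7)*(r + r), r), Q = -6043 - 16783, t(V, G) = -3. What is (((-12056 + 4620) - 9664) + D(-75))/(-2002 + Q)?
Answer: 1426/2069 ≈ 0.68922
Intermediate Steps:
Q = -22826
D(r) = 63 + r (D(r) = (66 + r) - 3 = 63 + r)
(((-12056 + 4620) - 9664) + D(-75))/(-2002 + Q) = (((-12056 + 4620) - 9664) + (63 - 75))/(-2002 - 22826) = ((-7436 - 9664) - 12)/(-24828) = (-17100 - 12)*(-1/24828) = -17112*(-1/24828) = 1426/2069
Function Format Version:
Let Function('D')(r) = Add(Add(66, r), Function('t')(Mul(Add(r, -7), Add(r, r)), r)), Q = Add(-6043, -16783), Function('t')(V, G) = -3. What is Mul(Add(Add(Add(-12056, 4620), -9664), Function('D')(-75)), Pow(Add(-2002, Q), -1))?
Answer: Rational(1426, 2069) ≈ 0.68922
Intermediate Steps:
Q = -22826
Function('D')(r) = Add(63, r) (Function('D')(r) = Add(Add(66, r), -3) = Add(63, r))
Mul(Add(Add(Add(-12056, 4620), -9664), Function('D')(-75)), Pow(Add(-2002, Q), -1)) = Mul(Add(Add(Add(-12056, 4620), -9664), Add(63, -75)), Pow(Add(-2002, -22826), -1)) = Mul(Add(Add(-7436, -9664), -12), Pow(-24828, -1)) = Mul(Add(-17100, -12), Rational(-1, 24828)) = Mul(-17112, Rational(-1, 24828)) = Rational(1426, 2069)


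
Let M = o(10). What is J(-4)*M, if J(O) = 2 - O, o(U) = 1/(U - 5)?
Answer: 6/5 ≈ 1.2000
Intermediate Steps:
o(U) = 1/(-5 + U)
M = 1/5 (M = 1/(-5 + 10) = 1/5 ≈ 0.20000)
J(-4)*M = (2 - 1*(-4))*(1/5) = (2 + 4)*(1/5) = 6*(1/5) = 6/5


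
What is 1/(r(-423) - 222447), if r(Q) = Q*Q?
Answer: -1/43518 ≈ -2.2979e-5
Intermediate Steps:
r(Q) = Q²
1/(r(-423) - 222447) = 1/((-423)² - 222447) = 1/(178929 - 222447) = 1/(-43518) = -1/43518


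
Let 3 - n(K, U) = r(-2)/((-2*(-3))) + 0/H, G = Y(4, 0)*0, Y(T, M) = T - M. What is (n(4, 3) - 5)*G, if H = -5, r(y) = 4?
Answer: 0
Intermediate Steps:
G = 0 (G = (4 - 1*0)*0 = (4 + 0)*0 = 4*0 = 0)
n(K, U) = 7/3 (n(K, U) = 3 - (4/((-2*(-3))) + 0/(-5)) = 3 - (4/6 + 0*(-⅕)) = 3 - (4*(⅙) + 0) = 3 - (⅔ + 0) = 3 - 1*⅔ = 3 - ⅔ = 7/3)
(n(4, 3) - 5)*G = (7/3 - 5)*0 = -8/3*0 = 0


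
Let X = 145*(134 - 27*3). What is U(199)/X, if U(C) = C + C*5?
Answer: 1194/7685 ≈ 0.15537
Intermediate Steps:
U(C) = 6*C (U(C) = C + 5*C = 6*C)
X = 7685 (X = 145*(134 - 81) = 145*53 = 7685)
U(199)/X = (6*199)/7685 = 1194*(1/7685) = 1194/7685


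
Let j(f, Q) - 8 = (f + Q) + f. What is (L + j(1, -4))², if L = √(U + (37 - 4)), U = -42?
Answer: 27 + 36*I ≈ 27.0 + 36.0*I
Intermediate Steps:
L = 3*I (L = √(-42 + (37 - 4)) = √(-42 + 33) = √(-9) = 3*I ≈ 3.0*I)
j(f, Q) = 8 + Q + 2*f (j(f, Q) = 8 + ((f + Q) + f) = 8 + ((Q + f) + f) = 8 + (Q + 2*f) = 8 + Q + 2*f)
(L + j(1, -4))² = (3*I + (8 - 4 + 2*1))² = (3*I + (8 - 4 + 2))² = (3*I + 6)² = (6 + 3*I)²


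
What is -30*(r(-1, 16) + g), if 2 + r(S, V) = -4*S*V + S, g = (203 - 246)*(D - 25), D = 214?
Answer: 241980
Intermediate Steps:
g = -8127 (g = (203 - 246)*(214 - 25) = -43*189 = -8127)
r(S, V) = -2 + S - 4*S*V (r(S, V) = -2 + (-4*S*V + S) = -2 + (S - 4*S*V) = -2 + S - 4*S*V)
-30*(r(-1, 16) + g) = -30*((-2 - 1 - 4*(-1)*16) - 8127) = -30*((-2 - 1 + 64) - 8127) = -30*(61 - 8127) = -30*(-8066) = 241980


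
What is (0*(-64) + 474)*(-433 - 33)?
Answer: -220884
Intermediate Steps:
(0*(-64) + 474)*(-433 - 33) = (0 + 474)*(-466) = 474*(-466) = -220884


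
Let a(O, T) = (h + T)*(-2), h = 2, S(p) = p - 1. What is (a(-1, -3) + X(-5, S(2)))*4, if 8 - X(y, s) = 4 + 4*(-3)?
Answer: 72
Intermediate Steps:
S(p) = -1 + p
X(y, s) = 16 (X(y, s) = 8 - (4 + 4*(-3)) = 8 - (4 - 12) = 8 - 1*(-8) = 8 + 8 = 16)
a(O, T) = -4 - 2*T (a(O, T) = (2 + T)*(-2) = -4 - 2*T)
(a(-1, -3) + X(-5, S(2)))*4 = ((-4 - 2*(-3)) + 16)*4 = ((-4 + 6) + 16)*4 = (2 + 16)*4 = 18*4 = 72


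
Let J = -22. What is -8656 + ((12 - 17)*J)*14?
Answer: -7116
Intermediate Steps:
-8656 + ((12 - 17)*J)*14 = -8656 + ((12 - 17)*(-22))*14 = -8656 - 5*(-22)*14 = -8656 + 110*14 = -8656 + 1540 = -7116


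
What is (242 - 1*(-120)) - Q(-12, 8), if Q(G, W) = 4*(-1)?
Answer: 366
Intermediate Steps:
Q(G, W) = -4
(242 - 1*(-120)) - Q(-12, 8) = (242 - 1*(-120)) - 1*(-4) = (242 + 120) + 4 = 362 + 4 = 366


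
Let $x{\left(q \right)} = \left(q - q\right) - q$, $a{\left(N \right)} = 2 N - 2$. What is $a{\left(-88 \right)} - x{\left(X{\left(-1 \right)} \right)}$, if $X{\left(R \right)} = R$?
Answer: $-179$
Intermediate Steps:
$a{\left(N \right)} = -2 + 2 N$
$x{\left(q \right)} = - q$ ($x{\left(q \right)} = 0 - q = - q$)
$a{\left(-88 \right)} - x{\left(X{\left(-1 \right)} \right)} = \left(-2 + 2 \left(-88\right)\right) - \left(-1\right) \left(-1\right) = \left(-2 - 176\right) - 1 = -178 - 1 = -179$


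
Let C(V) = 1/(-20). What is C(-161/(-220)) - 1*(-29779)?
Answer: 595579/20 ≈ 29779.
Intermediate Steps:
C(V) = -1/20
C(-161/(-220)) - 1*(-29779) = -1/20 - 1*(-29779) = -1/20 + 29779 = 595579/20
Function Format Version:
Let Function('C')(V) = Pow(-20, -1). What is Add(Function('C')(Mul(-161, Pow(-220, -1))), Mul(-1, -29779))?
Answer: Rational(595579, 20) ≈ 29779.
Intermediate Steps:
Function('C')(V) = Rational(-1, 20)
Add(Function('C')(Mul(-161, Pow(-220, -1))), Mul(-1, -29779)) = Add(Rational(-1, 20), Mul(-1, -29779)) = Add(Rational(-1, 20), 29779) = Rational(595579, 20)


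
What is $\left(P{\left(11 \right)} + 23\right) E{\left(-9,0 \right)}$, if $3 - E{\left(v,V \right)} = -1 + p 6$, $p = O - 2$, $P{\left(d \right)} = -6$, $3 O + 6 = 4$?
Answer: $340$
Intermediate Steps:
$O = - \frac{2}{3}$ ($O = -2 + \frac{1}{3} \cdot 4 = -2 + \frac{4}{3} = - \frac{2}{3} \approx -0.66667$)
$p = - \frac{8}{3}$ ($p = - \frac{2}{3} - 2 = - \frac{8}{3} \approx -2.6667$)
$E{\left(v,V \right)} = 20$ ($E{\left(v,V \right)} = 3 - \left(-1 - 16\right) = 3 - -17 = 3 + 17 = 20$)
$\left(P{\left(11 \right)} + 23\right) E{\left(-9,0 \right)} = \left(-6 + 23\right) 20 = 17 \cdot 20 = 340$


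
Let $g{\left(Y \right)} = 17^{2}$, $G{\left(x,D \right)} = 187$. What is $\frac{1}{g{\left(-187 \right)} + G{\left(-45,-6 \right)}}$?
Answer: $\frac{1}{476} \approx 0.0021008$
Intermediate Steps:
$g{\left(Y \right)} = 289$
$\frac{1}{g{\left(-187 \right)} + G{\left(-45,-6 \right)}} = \frac{1}{289 + 187} = \frac{1}{476}$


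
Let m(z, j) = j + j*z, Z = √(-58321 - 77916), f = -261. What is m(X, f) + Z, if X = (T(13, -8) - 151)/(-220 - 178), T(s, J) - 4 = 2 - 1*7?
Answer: -71775/199 + I*√136237 ≈ -360.68 + 369.1*I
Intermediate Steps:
T(s, J) = -1 (T(s, J) = 4 + (2 - 1*7) = 4 + (2 - 7) = 4 - 5 = -1)
Z = I*√136237 (Z = √(-136237) = I*√136237 ≈ 369.1*I)
X = 76/199 (X = (-1 - 151)/(-220 - 178) = -152/(-398) = -152*(-1/398) = 76/199 ≈ 0.38191)
m(X, f) + Z = -261*(1 + 76/199) + I*√136237 = -261*275/199 + I*√136237 = -71775/199 + I*√136237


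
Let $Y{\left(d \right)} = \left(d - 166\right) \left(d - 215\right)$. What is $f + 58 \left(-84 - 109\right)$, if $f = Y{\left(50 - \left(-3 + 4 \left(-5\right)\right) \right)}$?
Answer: $2012$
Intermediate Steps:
$Y{\left(d \right)} = \left(-215 + d\right) \left(-166 + d\right)$ ($Y{\left(d \right)} = \left(-166 + d\right) \left(-215 + d\right) = \left(-215 + d\right) \left(-166 + d\right)$)
$f = 13206$ ($f = 35690 + \left(50 - \left(-3 + 4 \left(-5\right)\right)\right)^{2} - 381 \left(50 - \left(-3 + 4 \left(-5\right)\right)\right) = 35690 + \left(50 - \left(-3 - 20\right)\right)^{2} - 381 \left(50 - \left(-3 - 20\right)\right) = 35690 + \left(50 - -23\right)^{2} - 381 \left(50 - -23\right) = 35690 + \left(50 + 23\right)^{2} - 381 \left(50 + 23\right) = 35690 + 73^{2} - 27813 = 35690 + 5329 - 27813 = 13206$)
$f + 58 \left(-84 - 109\right) = 13206 + 58 \left(-84 - 109\right) = 13206 + 58 \left(-193\right) = 13206 - 11194 = 2012$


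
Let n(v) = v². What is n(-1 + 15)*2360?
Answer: 462560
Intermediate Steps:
n(-1 + 15)*2360 = (-1 + 15)²*2360 = 14²*2360 = 196*2360 = 462560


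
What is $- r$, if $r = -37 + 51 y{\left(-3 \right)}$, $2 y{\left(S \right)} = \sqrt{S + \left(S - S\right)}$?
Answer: $37 - \frac{51 i \sqrt{3}}{2} \approx 37.0 - 44.167 i$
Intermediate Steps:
$y{\left(S \right)} = \frac{\sqrt{S}}{2}$ ($y{\left(S \right)} = \frac{\sqrt{S + \left(S - S\right)}}{2} = \frac{\sqrt{S + 0}}{2} = \frac{\sqrt{S}}{2}$)
$r = -37 + \frac{51 i \sqrt{3}}{2}$ ($r = -37 + 51 \frac{\sqrt{-3}}{2} = -37 + 51 \frac{i \sqrt{3}}{2} = -37 + \frac{51 i \sqrt{3}}{2} \approx -37.0 + 44.167 i$)
$- r = - (-37 + \frac{51 i \sqrt{3}}{2}) = 37 - \frac{51 i \sqrt{3}}{2}$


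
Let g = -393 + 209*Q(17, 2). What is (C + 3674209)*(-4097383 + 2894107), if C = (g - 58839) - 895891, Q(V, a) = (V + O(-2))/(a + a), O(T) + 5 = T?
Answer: -3272439637446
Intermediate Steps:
O(T) = -5 + T
Q(V, a) = (-7 + V)/(2*a) (Q(V, a) = (V + (-5 - 2))/(a + a) = (V - 7)/((2*a)) = (-7 + V)*(1/(2*a)) = (-7 + V)/(2*a))
g = 259/2 (g = -393 + 209*((1/2)*(-7 + 17)/2) = -393 + 209*((1/2)*(1/2)*10) = -393 + 209*(5/2) = -393 + 1045/2 = 259/2 ≈ 129.50)
C = -1909201/2 (C = (259/2 - 58839) - 895891 = -117419/2 - 895891 = -1909201/2 ≈ -9.5460e+5)
(C + 3674209)*(-4097383 + 2894107) = (-1909201/2 + 3674209)*(-4097383 + 2894107) = (5439217/2)*(-1203276) = -3272439637446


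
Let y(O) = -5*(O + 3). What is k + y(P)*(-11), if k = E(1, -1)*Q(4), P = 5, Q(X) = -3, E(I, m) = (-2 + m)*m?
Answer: 431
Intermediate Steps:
E(I, m) = m*(-2 + m)
y(O) = -15 - 5*O (y(O) = -5*(3 + O) = -15 - 5*O)
k = -9 (k = -(-2 - 1)*(-3) = -1*(-3)*(-3) = 3*(-3) = -9)
k + y(P)*(-11) = -9 + (-15 - 5*5)*(-11) = -9 + (-15 - 25)*(-11) = -9 - 40*(-11) = -9 + 440 = 431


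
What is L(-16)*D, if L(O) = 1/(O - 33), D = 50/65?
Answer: -10/637 ≈ -0.015699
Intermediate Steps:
D = 10/13 (D = 50*(1/65) = 10/13 ≈ 0.76923)
L(O) = 1/(-33 + O)
L(-16)*D = (10/13)/(-33 - 16) = (10/13)/(-49) = -1/49*10/13 = -10/637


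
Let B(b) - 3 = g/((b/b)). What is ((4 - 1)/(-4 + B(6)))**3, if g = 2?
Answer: 27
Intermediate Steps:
B(b) = 5 (B(b) = 3 + 2/((b/b)) = 3 + 2/1 = 3 + 2*1 = 3 + 2 = 5)
((4 - 1)/(-4 + B(6)))**3 = ((4 - 1)/(-4 + 5))**3 = (3/1)**3 = (3*1)**3 = 3**3 = 27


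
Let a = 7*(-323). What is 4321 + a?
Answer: 2060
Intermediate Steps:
a = -2261
4321 + a = 4321 - 2261 = 2060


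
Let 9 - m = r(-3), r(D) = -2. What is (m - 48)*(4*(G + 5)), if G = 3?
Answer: -1184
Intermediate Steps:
m = 11 (m = 9 - 1*(-2) = 9 + 2 = 11)
(m - 48)*(4*(G + 5)) = (11 - 48)*(4*(3 + 5)) = -148*8 = -37*32 = -1184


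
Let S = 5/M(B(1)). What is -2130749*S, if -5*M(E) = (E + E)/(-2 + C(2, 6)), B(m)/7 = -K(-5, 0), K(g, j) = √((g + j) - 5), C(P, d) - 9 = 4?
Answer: 117191195*I*√10/28 ≈ 1.3235e+7*I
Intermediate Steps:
C(P, d) = 13 (C(P, d) = 9 + 4 = 13)
K(g, j) = √(-5 + g + j)
B(m) = -7*I*√10 (B(m) = 7*(-√(-5 - 5 + 0)) = 7*(-√(-10)) = 7*(-I*√10) = -7*I*√10)
M(E) = -2*E/55 (M(E) = -(E + E)/(5*(-2 + 13)) = -2*E/(5*11) = -2*E/55)
S = -55*I*√10/28 (S = 5/((-(-14)*I*√10/55)) = 5/((14*I*√10/55)) = 5*(-11*I*√10/28) = -55*I*√10/28 ≈ -6.2116*I)
-2130749*S = -(-117191195)*I*√10/28 = 117191195*I*√10/28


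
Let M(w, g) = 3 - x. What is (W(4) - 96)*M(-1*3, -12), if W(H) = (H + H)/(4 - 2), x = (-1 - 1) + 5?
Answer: 0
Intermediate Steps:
x = 3 (x = -2 + 5 = 3)
W(H) = H (W(H) = (2*H)/2 = (2*H)*(1/2) = H)
M(w, g) = 0 (M(w, g) = 3 - 1*3 = 3 - 3 = 0)
(W(4) - 96)*M(-1*3, -12) = (4 - 96)*0 = -92*0 = 0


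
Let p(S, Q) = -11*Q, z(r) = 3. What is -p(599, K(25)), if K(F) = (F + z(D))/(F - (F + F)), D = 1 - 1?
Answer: -308/25 ≈ -12.320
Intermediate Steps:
D = 0
K(F) = -(3 + F)/F (K(F) = (F + 3)/(F - (F + F)) = (3 + F)/(F - 2*F) = (3 + F)/((-F)) = (3 + F)*(-1/F) = -(3 + F)/F)
-p(599, K(25)) = -(-11)*(-3 - 1*25)/25 = -(-11)*(-3 - 25)/25 = -(-11)*(1/25)*(-28) = -(-11)*(-28)/25 = -1*308/25 = -308/25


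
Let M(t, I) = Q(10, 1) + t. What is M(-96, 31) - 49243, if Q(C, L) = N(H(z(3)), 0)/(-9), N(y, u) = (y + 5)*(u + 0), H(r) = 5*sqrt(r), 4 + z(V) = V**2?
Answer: -49339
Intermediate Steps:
z(V) = -4 + V**2
N(y, u) = u*(5 + y) (N(y, u) = (5 + y)*u = u*(5 + y))
Q(C, L) = 0 (Q(C, L) = (0*(5 + 5*sqrt(-4 + 3**2)))/(-9) = (0*(5 + 5*sqrt(-4 + 9)))*(-1/9) = (0*(5 + 5*sqrt(5)))*(-1/9) = 0*(-1/9) = 0)
M(t, I) = t (M(t, I) = 0 + t = t)
M(-96, 31) - 49243 = -96 - 49243 = -49339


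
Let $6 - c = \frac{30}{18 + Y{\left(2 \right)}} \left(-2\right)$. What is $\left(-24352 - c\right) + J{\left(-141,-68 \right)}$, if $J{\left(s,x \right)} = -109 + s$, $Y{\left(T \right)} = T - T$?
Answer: $- \frac{73834}{3} \approx -24611.0$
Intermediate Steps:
$Y{\left(T \right)} = 0$
$c = \frac{28}{3}$ ($c = 6 - \frac{30}{18 + 0} \left(-2\right) = 6 - \frac{30}{18} \left(-2\right) = 6 - 30 \cdot \frac{1}{18} \left(-2\right) = 6 - \frac{5}{3} \left(-2\right) = 6 - - \frac{10}{3} = 6 + \frac{10}{3} = \frac{28}{3} \approx 9.3333$)
$\left(-24352 - c\right) + J{\left(-141,-68 \right)} = \left(-24352 - \frac{28}{3}\right) - 250 = - \frac{73084}{3} - 250 = - \frac{73834}{3}$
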